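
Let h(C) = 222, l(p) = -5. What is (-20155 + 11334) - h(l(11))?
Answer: -9043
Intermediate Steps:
(-20155 + 11334) - h(l(11)) = (-20155 + 11334) - 1*222 = -8821 - 222 = -9043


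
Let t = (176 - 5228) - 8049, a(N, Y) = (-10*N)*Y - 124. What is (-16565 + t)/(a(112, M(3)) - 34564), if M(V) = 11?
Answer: 1141/1808 ≈ 0.63108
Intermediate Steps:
a(N, Y) = -124 - 10*N*Y (a(N, Y) = -10*N*Y - 124 = -124 - 10*N*Y)
t = -13101 (t = -5052 - 8049 = -13101)
(-16565 + t)/(a(112, M(3)) - 34564) = (-16565 - 13101)/((-124 - 10*112*11) - 34564) = -29666/((-124 - 12320) - 34564) = -29666/(-12444 - 34564) = -29666/(-47008) = -29666*(-1/47008) = 1141/1808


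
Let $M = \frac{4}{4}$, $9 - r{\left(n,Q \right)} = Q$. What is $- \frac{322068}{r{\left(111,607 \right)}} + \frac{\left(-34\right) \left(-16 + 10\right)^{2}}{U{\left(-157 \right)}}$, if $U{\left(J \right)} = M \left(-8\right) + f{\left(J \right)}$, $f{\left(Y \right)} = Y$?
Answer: $\frac{8978862}{16445} \approx 545.99$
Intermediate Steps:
$r{\left(n,Q \right)} = 9 - Q$
$M = 1$ ($M = 4 \cdot \frac{1}{4} = 1$)
$U{\left(J \right)} = -8 + J$ ($U{\left(J \right)} = 1 \left(-8\right) + J = -8 + J$)
$- \frac{322068}{r{\left(111,607 \right)}} + \frac{\left(-34\right) \left(-16 + 10\right)^{2}}{U{\left(-157 \right)}} = - \frac{322068}{9 - 607} + \frac{\left(-34\right) \left(-16 + 10\right)^{2}}{-8 - 157} = - \frac{322068}{9 - 607} + \frac{\left(-34\right) \left(-6\right)^{2}}{-165} = - \frac{322068}{-598} + \left(-34\right) 36 \left(- \frac{1}{165}\right) = \left(-322068\right) \left(- \frac{1}{598}\right) - - \frac{408}{55} = \frac{161034}{299} + \frac{408}{55} = \frac{8978862}{16445}$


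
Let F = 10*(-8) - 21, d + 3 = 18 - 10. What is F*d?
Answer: -505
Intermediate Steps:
d = 5 (d = -3 + (18 - 10) = -3 + 8 = 5)
F = -101 (F = -80 - 21 = -101)
F*d = -101*5 = -505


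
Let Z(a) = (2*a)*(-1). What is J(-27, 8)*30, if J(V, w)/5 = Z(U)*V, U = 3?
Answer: 24300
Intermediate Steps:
Z(a) = -2*a
J(V, w) = -30*V (J(V, w) = 5*((-2*3)*V) = 5*(-6*V) = -30*V)
J(-27, 8)*30 = -30*(-27)*30 = 810*30 = 24300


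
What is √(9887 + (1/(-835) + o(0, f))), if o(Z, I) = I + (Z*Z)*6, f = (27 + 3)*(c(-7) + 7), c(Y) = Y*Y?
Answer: 2*√2016200185/835 ≈ 107.55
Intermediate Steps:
c(Y) = Y²
f = 1680 (f = (27 + 3)*((-7)² + 7) = 30*(49 + 7) = 30*56 = 1680)
o(Z, I) = I + 6*Z² (o(Z, I) = I + Z²*6 = I + 6*Z²)
√(9887 + (1/(-835) + o(0, f))) = √(9887 + (1/(-835) + (1680 + 6*0²))) = √(9887 + (-1/835 + (1680 + 6*0))) = √(9887 + (-1/835 + (1680 + 0))) = √(9887 + (-1/835 + 1680)) = √(9887 + 1402799/835) = √(9658444/835) = 2*√2016200185/835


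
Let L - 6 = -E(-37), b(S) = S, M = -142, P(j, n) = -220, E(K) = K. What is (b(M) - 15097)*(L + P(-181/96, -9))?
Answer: 2697303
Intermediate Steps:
L = 43 (L = 6 - 1*(-37) = 6 + 37 = 43)
(b(M) - 15097)*(L + P(-181/96, -9)) = (-142 - 15097)*(43 - 220) = -15239*(-177) = 2697303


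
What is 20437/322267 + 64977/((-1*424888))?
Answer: -12256506803/136927381096 ≈ -0.089511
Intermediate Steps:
20437/322267 + 64977/((-1*424888)) = 20437*(1/322267) + 64977/(-424888) = 20437/322267 + 64977*(-1/424888) = 20437/322267 - 64977/424888 = -12256506803/136927381096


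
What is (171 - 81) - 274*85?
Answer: -23200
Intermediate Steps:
(171 - 81) - 274*85 = 90 - 23290 = -23200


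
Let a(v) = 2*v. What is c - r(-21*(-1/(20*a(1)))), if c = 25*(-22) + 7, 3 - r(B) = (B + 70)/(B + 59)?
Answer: -1297205/2381 ≈ -544.82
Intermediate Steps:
r(B) = 3 - (70 + B)/(59 + B) (r(B) = 3 - (B + 70)/(B + 59) = 3 - (70 + B)/(59 + B))
c = -543 (c = -550 + 7 = -543)
c - r(-21*(-1/(20*a(1)))) = -543 - (107 + 2*(-21/(-8*5)))/(59 - 21/(-8*5)) = -543 - (107 + 2*(-21/(-4*2*5)))/(59 - 21/(-4*2*5)) = -543 - (107 + 2*(-21/((-8*5))))/(59 - 21/((-8*5))) = -543 - (107 + 2*(-21/(-40)))/(59 - 21/(-40)) = -543 - (107 + 2*(-21*(-1/40)))/(59 - 21*(-1/40)) = -543 - (107 + 2*(21/40))/(59 + 21/40) = -543 - (107 + 21/20)/2381/40 = -543 - 40*2161/(2381*20) = -543 - 1*4322/2381 = -543 - 4322/2381 = -1297205/2381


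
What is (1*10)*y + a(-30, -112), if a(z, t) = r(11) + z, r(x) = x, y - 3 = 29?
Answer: 301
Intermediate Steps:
y = 32 (y = 3 + 29 = 32)
a(z, t) = 11 + z
(1*10)*y + a(-30, -112) = (1*10)*32 + (11 - 30) = 10*32 - 19 = 320 - 19 = 301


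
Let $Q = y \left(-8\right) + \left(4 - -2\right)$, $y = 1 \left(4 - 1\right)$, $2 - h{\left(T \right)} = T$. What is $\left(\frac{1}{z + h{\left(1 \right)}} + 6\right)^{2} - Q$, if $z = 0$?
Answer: $67$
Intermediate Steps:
$h{\left(T \right)} = 2 - T$
$y = 3$ ($y = 1 \cdot 3 = 3$)
$Q = -18$ ($Q = 3 \left(-8\right) + \left(4 - -2\right) = -24 + \left(4 + 2\right) = -24 + 6 = -18$)
$\left(\frac{1}{z + h{\left(1 \right)}} + 6\right)^{2} - Q = \left(\frac{1}{0 + \left(2 - 1\right)} + 6\right)^{2} - -18 = \left(\frac{1}{0 + \left(2 - 1\right)} + 6\right)^{2} + 18 = \left(\frac{1}{0 + 1} + 6\right)^{2} + 18 = \left(1^{-1} + 6\right)^{2} + 18 = \left(1 + 6\right)^{2} + 18 = 7^{2} + 18 = 49 + 18 = 67$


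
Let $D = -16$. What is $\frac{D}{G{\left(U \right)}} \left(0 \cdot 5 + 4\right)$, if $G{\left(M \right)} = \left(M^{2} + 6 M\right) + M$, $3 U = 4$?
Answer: $- \frac{144}{25} \approx -5.76$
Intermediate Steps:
$U = \frac{4}{3}$ ($U = \frac{1}{3} \cdot 4 = \frac{4}{3} \approx 1.3333$)
$G{\left(M \right)} = M^{2} + 7 M$
$\frac{D}{G{\left(U \right)}} \left(0 \cdot 5 + 4\right) = - \frac{16}{\frac{4}{3} \left(7 + \frac{4}{3}\right)} \left(0 \cdot 5 + 4\right) = - \frac{16}{\frac{4}{3} \cdot \frac{25}{3}} \left(0 + 4\right) = - \frac{16}{\frac{100}{9}} \cdot 4 = \left(-16\right) \frac{9}{100} \cdot 4 = \left(- \frac{36}{25}\right) 4 = - \frac{144}{25}$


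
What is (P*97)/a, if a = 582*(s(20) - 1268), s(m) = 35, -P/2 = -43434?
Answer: -4826/411 ≈ -11.742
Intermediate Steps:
P = 86868 (P = -2*(-43434) = 86868)
a = -717606 (a = 582*(35 - 1268) = 582*(-1233) = -717606)
(P*97)/a = (86868*97)/(-717606) = 8426196*(-1/717606) = -4826/411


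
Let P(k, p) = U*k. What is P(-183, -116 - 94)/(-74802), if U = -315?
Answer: -2745/3562 ≈ -0.77063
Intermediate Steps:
P(k, p) = -315*k
P(-183, -116 - 94)/(-74802) = -315*(-183)/(-74802) = 57645*(-1/74802) = -2745/3562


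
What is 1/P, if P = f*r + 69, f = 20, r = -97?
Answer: -1/1871 ≈ -0.00053447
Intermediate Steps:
P = -1871 (P = 20*(-97) + 69 = -1940 + 69 = -1871)
1/P = 1/(-1871) = -1/1871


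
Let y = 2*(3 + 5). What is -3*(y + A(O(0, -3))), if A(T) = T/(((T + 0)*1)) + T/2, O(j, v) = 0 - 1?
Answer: -99/2 ≈ -49.500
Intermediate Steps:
O(j, v) = -1
A(T) = 1 + T/2 (A(T) = T/((T*1)) + T*(1/2) = T/T + T/2 = 1 + T/2)
y = 16 (y = 2*8 = 16)
-3*(y + A(O(0, -3))) = -3*(16 + (1 + (1/2)*(-1))) = -3*(16 + (1 - 1/2)) = -3*(16 + 1/2) = -3*33/2 = -99/2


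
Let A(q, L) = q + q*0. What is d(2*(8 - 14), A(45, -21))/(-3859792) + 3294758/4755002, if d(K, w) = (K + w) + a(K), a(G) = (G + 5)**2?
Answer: 3179172665043/4588329669896 ≈ 0.69288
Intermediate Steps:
a(G) = (5 + G)**2
A(q, L) = q (A(q, L) = q + 0 = q)
d(K, w) = K + w + (5 + K)**2 (d(K, w) = (K + w) + (5 + K)**2 = K + w + (5 + K)**2)
d(2*(8 - 14), A(45, -21))/(-3859792) + 3294758/4755002 = (2*(8 - 14) + 45 + (5 + 2*(8 - 14))**2)/(-3859792) + 3294758/4755002 = (2*(-6) + 45 + (5 + 2*(-6))**2)*(-1/3859792) + 3294758*(1/4755002) = (-12 + 45 + (5 - 12)**2)*(-1/3859792) + 1647379/2377501 = (-12 + 45 + (-7)**2)*(-1/3859792) + 1647379/2377501 = (-12 + 45 + 49)*(-1/3859792) + 1647379/2377501 = 82*(-1/3859792) + 1647379/2377501 = -41/1929896 + 1647379/2377501 = 3179172665043/4588329669896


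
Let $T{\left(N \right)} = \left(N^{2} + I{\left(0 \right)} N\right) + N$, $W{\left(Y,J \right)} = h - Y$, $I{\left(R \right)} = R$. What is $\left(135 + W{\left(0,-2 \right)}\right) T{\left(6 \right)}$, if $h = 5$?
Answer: $5880$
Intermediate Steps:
$W{\left(Y,J \right)} = 5 - Y$
$T{\left(N \right)} = N + N^{2}$ ($T{\left(N \right)} = \left(N^{2} + 0 N\right) + N = \left(N^{2} + 0\right) + N = N^{2} + N = N + N^{2}$)
$\left(135 + W{\left(0,-2 \right)}\right) T{\left(6 \right)} = \left(135 + \left(5 - 0\right)\right) 6 \left(1 + 6\right) = \left(135 + \left(5 + 0\right)\right) 6 \cdot 7 = \left(135 + 5\right) 42 = 140 \cdot 42 = 5880$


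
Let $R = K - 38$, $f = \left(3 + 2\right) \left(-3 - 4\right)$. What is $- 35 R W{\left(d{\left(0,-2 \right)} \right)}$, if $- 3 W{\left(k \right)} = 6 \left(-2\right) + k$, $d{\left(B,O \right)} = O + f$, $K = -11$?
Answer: $\frac{84035}{3} \approx 28012.0$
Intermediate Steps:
$f = -35$ ($f = 5 \left(-7\right) = -35$)
$R = -49$ ($R = -11 - 38 = -49$)
$d{\left(B,O \right)} = -35 + O$ ($d{\left(B,O \right)} = O - 35 = -35 + O$)
$W{\left(k \right)} = 4 - \frac{k}{3}$ ($W{\left(k \right)} = - \frac{6 \left(-2\right) + k}{3} = - \frac{-12 + k}{3} = 4 - \frac{k}{3}$)
$- 35 R W{\left(d{\left(0,-2 \right)} \right)} = \left(-35\right) \left(-49\right) \left(4 - \frac{-35 - 2}{3}\right) = 1715 \left(4 - - \frac{37}{3}\right) = 1715 \left(4 + \frac{37}{3}\right) = 1715 \cdot \frac{49}{3} = \frac{84035}{3}$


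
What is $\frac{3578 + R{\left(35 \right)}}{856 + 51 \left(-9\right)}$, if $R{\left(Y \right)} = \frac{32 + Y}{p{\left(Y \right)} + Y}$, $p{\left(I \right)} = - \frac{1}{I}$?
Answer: $\frac{4381817}{485928} \approx 9.0174$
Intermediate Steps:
$R{\left(Y \right)} = \frac{32 + Y}{Y - \frac{1}{Y}}$ ($R{\left(Y \right)} = \frac{32 + Y}{- \frac{1}{Y} + Y} = \frac{32 + Y}{Y - \frac{1}{Y}}$)
$\frac{3578 + R{\left(35 \right)}}{856 + 51 \left(-9\right)} = \frac{3578 + \frac{35 \left(32 + 35\right)}{-1 + 35^{2}}}{856 + 51 \left(-9\right)} = \frac{3578 + 35 \frac{1}{-1 + 1225} \cdot 67}{856 - 459} = \frac{3578 + 35 \cdot \frac{1}{1224} \cdot 67}{397} = \left(3578 + 35 \cdot \frac{1}{1224} \cdot 67\right) \frac{1}{397} = \left(3578 + \frac{2345}{1224}\right) \frac{1}{397} = \frac{4381817}{1224} \cdot \frac{1}{397} = \frac{4381817}{485928}$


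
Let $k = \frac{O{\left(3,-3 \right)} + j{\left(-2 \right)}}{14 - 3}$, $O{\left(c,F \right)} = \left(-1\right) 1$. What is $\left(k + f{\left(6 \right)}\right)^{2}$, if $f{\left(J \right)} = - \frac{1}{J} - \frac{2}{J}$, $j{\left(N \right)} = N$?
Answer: $\frac{289}{484} \approx 0.59711$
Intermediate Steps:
$O{\left(c,F \right)} = -1$
$f{\left(J \right)} = - \frac{3}{J}$
$k = - \frac{3}{11}$ ($k = \frac{-1 - 2}{14 - 3} = - \frac{3}{11} \approx -0.27273$)
$\left(k + f{\left(6 \right)}\right)^{2} = \left(- \frac{3}{11} - \frac{3}{6}\right)^{2} = \left(- \frac{3}{11} - \frac{1}{2}\right)^{2} = \left(- \frac{17}{22}\right)^{2} = \frac{289}{484}$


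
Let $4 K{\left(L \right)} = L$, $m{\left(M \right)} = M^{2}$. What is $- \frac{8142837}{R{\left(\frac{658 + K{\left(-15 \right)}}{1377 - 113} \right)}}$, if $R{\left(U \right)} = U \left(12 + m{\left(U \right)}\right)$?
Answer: $- \frac{1052439009464942592}{820707742057} \approx -1.2824 \cdot 10^{6}$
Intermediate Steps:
$K{\left(L \right)} = \frac{L}{4}$
$R{\left(U \right)} = U \left(12 + U^{2}\right)$
$- \frac{8142837}{R{\left(\frac{658 + K{\left(-15 \right)}}{1377 - 113} \right)}} = - \frac{8142837}{\frac{658 + \frac{1}{4} \left(-15\right)}{1377 - 113} \left(12 + \left(\frac{658 + \frac{1}{4} \left(-15\right)}{1377 - 113}\right)^{2}\right)} = - \frac{8142837}{\frac{658 - \frac{15}{4}}{1264} \left(12 + \left(\frac{658 - \frac{15}{4}}{1264}\right)^{2}\right)} = - \frac{8142837}{\frac{2617}{4} \cdot \frac{1}{1264} \left(12 + \left(\frac{2617}{4} \cdot \frac{1}{1264}\right)^{2}\right)} = - \frac{8142837}{\frac{2617}{5056} \left(12 + \left(\frac{2617}{5056}\right)^{2}\right)} = - \frac{8142837}{\frac{2617}{5056} \left(12 + \frac{6848689}{25563136}\right)} = - \frac{8142837}{\frac{2617}{5056} \cdot \frac{313606321}{25563136}} = - \frac{8142837}{\frac{820707742057}{129247215616}} = \left(-8142837\right) \frac{129247215616}{820707742057} = - \frac{1052439009464942592}{820707742057}$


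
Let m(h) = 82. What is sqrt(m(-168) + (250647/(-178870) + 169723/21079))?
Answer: 11*sqrt(10415274731113263410)/3770400730 ≈ 9.4154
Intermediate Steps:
sqrt(m(-168) + (250647/(-178870) + 169723/21079)) = sqrt(82 + (250647/(-178870) + 169723/21079)) = sqrt(82 + (250647*(-1/178870) + 169723*(1/21079))) = sqrt(82 + (-250647/178870 + 169723/21079)) = sqrt(82 + 25074964897/3770400730) = sqrt(334247824757/3770400730) = 11*sqrt(10415274731113263410)/3770400730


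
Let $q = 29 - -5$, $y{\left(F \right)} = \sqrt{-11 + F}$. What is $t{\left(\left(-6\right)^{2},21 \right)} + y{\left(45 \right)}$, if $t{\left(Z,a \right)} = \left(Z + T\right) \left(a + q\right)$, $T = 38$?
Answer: $4070 + \sqrt{34} \approx 4075.8$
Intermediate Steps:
$q = 34$ ($q = 29 + 5 = 34$)
$t{\left(Z,a \right)} = \left(34 + a\right) \left(38 + Z\right)$ ($t{\left(Z,a \right)} = \left(Z + 38\right) \left(a + 34\right) = \left(38 + Z\right) \left(34 + a\right) = \left(34 + a\right) \left(38 + Z\right)$)
$t{\left(\left(-6\right)^{2},21 \right)} + y{\left(45 \right)} = \left(1292 + 34 \left(-6\right)^{2} + 38 \cdot 21 + \left(-6\right)^{2} \cdot 21\right) + \sqrt{-11 + 45} = \left(1292 + 34 \cdot 36 + 798 + 36 \cdot 21\right) + \sqrt{34} = \left(1292 + 1224 + 798 + 756\right) + \sqrt{34} = 4070 + \sqrt{34}$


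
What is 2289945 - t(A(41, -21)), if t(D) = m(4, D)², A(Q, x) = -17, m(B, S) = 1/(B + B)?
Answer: 146556479/64 ≈ 2.2899e+6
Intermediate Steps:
m(B, S) = 1/(2*B)
t(D) = 1/64 (t(D) = ((½)/4)² = ((½)*(¼))² = (⅛)² = 1/64)
2289945 - t(A(41, -21)) = 2289945 - 1*1/64 = 2289945 - 1/64 = 146556479/64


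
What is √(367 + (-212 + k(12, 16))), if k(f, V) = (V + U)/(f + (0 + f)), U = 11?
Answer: √2498/4 ≈ 12.495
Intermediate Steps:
k(f, V) = (11 + V)/(2*f) (k(f, V) = (V + 11)/(f + (0 + f)) = (11 + V)/(f + f) = (11 + V)/((2*f)) = (11 + V)*(1/(2*f)) = (11 + V)/(2*f))
√(367 + (-212 + k(12, 16))) = √(367 + (-212 + (½)*(11 + 16)/12)) = √(367 + (-212 + (½)*(1/12)*27)) = √(367 + (-212 + 9/8)) = √(367 - 1687/8) = √(1249/8) = √2498/4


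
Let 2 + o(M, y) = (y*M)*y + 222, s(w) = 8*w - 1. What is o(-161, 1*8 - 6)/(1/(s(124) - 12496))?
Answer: 4878120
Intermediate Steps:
s(w) = -1 + 8*w
o(M, y) = 220 + M*y**2 (o(M, y) = -2 + ((y*M)*y + 222) = -2 + ((M*y)*y + 222) = -2 + (M*y**2 + 222) = -2 + (222 + M*y**2) = 220 + M*y**2)
o(-161, 1*8 - 6)/(1/(s(124) - 12496)) = (220 - 161*(1*8 - 6)**2)/(1/((-1 + 8*124) - 12496)) = (220 - 161*(8 - 6)**2)/(1/((-1 + 992) - 12496)) = (220 - 161*2**2)/(1/(991 - 12496)) = (220 - 161*4)/(1/(-11505)) = (220 - 644)/(-1/11505) = -424*(-11505) = 4878120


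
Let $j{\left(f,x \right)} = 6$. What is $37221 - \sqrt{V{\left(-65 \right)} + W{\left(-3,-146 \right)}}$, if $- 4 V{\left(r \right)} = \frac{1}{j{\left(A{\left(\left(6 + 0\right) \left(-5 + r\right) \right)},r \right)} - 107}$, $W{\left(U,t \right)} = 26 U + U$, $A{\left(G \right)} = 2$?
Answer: $37221 - \frac{i \sqrt{3305023}}{202} \approx 37221.0 - 8.9999 i$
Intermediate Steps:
$W{\left(U,t \right)} = 27 U$
$V{\left(r \right)} = \frac{1}{404}$ ($V{\left(r \right)} = - \frac{1}{4 \left(6 - 107\right)} = - \frac{1}{4 \left(-101\right)} = \left(- \frac{1}{4}\right) \left(- \frac{1}{101}\right) = \frac{1}{404}$)
$37221 - \sqrt{V{\left(-65 \right)} + W{\left(-3,-146 \right)}} = 37221 - \sqrt{\frac{1}{404} + 27 \left(-3\right)} = 37221 - \sqrt{\frac{1}{404} - 81} = 37221 - \sqrt{- \frac{32723}{404}} = 37221 - \frac{i \sqrt{3305023}}{202}$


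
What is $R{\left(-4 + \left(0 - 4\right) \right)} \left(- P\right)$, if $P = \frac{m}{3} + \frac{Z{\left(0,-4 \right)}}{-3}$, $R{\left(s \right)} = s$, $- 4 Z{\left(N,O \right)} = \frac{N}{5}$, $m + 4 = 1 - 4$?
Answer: $- \frac{56}{3} \approx -18.667$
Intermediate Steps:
$m = -7$ ($m = -4 + \left(1 - 4\right) = -4 - 3 = -7$)
$Z{\left(N,O \right)} = - \frac{N}{20}$ ($Z{\left(N,O \right)} = - \frac{N \frac{1}{5}}{4} = - \frac{\frac{1}{5} N}{4} = - \frac{N}{20}$)
$P = - \frac{7}{3}$ ($P = - \frac{7}{3} + \frac{\left(- \frac{1}{20}\right) 0}{-3} = \left(-7\right) \frac{1}{3} + 0 \left(- \frac{1}{3}\right) = - \frac{7}{3} + 0 = - \frac{7}{3} \approx -2.3333$)
$R{\left(-4 + \left(0 - 4\right) \right)} \left(- P\right) = \left(-4 + \left(0 - 4\right)\right) \left(\left(-1\right) \left(- \frac{7}{3}\right)\right) = \left(-4 + \left(0 - 4\right)\right) \frac{7}{3} = \left(-4 - 4\right) \frac{7}{3} = \left(-8\right) \frac{7}{3} = - \frac{56}{3}$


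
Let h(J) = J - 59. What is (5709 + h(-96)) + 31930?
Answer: 37484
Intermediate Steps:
h(J) = -59 + J
(5709 + h(-96)) + 31930 = (5709 + (-59 - 96)) + 31930 = (5709 - 155) + 31930 = 5554 + 31930 = 37484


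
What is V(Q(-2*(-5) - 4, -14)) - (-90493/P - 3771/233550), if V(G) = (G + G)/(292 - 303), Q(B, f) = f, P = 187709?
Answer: 163085737031/53581534050 ≈ 3.0437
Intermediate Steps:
V(G) = -2*G/11 (V(G) = (2*G)/(-11) = (2*G)*(-1/11) = -2*G/11)
V(Q(-2*(-5) - 4, -14)) - (-90493/P - 3771/233550) = -2/11*(-14) - (-90493/187709 - 3771/233550) = 28/11 - (-90493*1/187709 - 3771*1/233550) = 28/11 - (-90493/187709 - 419/25950) = 28/11 - 1*(-2426943421/4871048550) = 28/11 + 2426943421/4871048550 = 163085737031/53581534050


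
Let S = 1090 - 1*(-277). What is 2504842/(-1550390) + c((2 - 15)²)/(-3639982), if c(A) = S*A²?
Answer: -34824640684387/2821695846490 ≈ -12.342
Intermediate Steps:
S = 1367 (S = 1090 + 277 = 1367)
c(A) = 1367*A²
2504842/(-1550390) + c((2 - 15)²)/(-3639982) = 2504842/(-1550390) + (1367*((2 - 15)²)²)/(-3639982) = 2504842*(-1/1550390) + (1367*((-13)²)²)*(-1/3639982) = -1252421/775195 + (1367*169²)*(-1/3639982) = -1252421/775195 + (1367*28561)*(-1/3639982) = -1252421/775195 + 39042887*(-1/3639982) = -1252421/775195 - 39042887/3639982 = -34824640684387/2821695846490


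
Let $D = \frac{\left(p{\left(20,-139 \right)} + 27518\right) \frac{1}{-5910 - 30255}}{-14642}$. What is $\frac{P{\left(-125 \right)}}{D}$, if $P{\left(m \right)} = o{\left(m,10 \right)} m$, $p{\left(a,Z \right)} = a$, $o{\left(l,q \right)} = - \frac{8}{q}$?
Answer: $\frac{26476396500}{13769} \approx 1.9229 \cdot 10^{6}$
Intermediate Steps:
$P{\left(m \right)} = - \frac{4 m}{5}$ ($P{\left(m \right)} = - \frac{8}{10} m = \left(-8\right) \frac{1}{10} m = - \frac{4 m}{5}$)
$D = \frac{13769}{264763965}$ ($D = \frac{\left(20 + 27518\right) \frac{1}{-5910 - 30255}}{-14642} = \frac{27538}{-36165} \left(- \frac{1}{14642}\right) = 27538 \left(- \frac{1}{36165}\right) \left(- \frac{1}{14642}\right) = \left(- \frac{27538}{36165}\right) \left(- \frac{1}{14642}\right) = \frac{13769}{264763965} \approx 5.2005 \cdot 10^{-5}$)
$\frac{P{\left(-125 \right)}}{D} = \frac{\left(- \frac{4}{5}\right) \left(-125\right)}{\frac{13769}{264763965}} = 100 \cdot \frac{264763965}{13769} = \frac{26476396500}{13769}$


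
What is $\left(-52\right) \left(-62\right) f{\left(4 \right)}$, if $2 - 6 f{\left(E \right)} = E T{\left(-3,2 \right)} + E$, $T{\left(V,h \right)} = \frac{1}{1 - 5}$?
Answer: $- \frac{1612}{3} \approx -537.33$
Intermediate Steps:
$T{\left(V,h \right)} = - \frac{1}{4}$ ($T{\left(V,h \right)} = \frac{1}{-4} = - \frac{1}{4}$)
$f{\left(E \right)} = \frac{1}{3} - \frac{E}{8}$ ($f{\left(E \right)} = \frac{1}{3} - \frac{E \left(- \frac{1}{4}\right) + E}{6} = \frac{1}{3} - \frac{- \frac{E}{4} + E}{6} = \frac{1}{3} - \frac{\frac{3}{4} E}{6} = \frac{1}{3} - \frac{E}{8}$)
$\left(-52\right) \left(-62\right) f{\left(4 \right)} = \left(-52\right) \left(-62\right) \left(\frac{1}{3} - \frac{1}{2}\right) = 3224 \left(\frac{1}{3} - \frac{1}{2}\right) = 3224 \left(- \frac{1}{6}\right) = - \frac{1612}{3}$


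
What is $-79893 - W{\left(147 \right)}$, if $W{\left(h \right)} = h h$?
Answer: $-101502$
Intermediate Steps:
$W{\left(h \right)} = h^{2}$
$-79893 - W{\left(147 \right)} = -79893 - 147^{2} = -79893 - 21609 = -101502$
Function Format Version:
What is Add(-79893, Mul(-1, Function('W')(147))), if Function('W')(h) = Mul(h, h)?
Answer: -101502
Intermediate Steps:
Function('W')(h) = Pow(h, 2)
Add(-79893, Mul(-1, Function('W')(147))) = Add(-79893, Mul(-1, Pow(147, 2))) = Add(-79893, Mul(-1, 21609)) = Add(-79893, -21609) = -101502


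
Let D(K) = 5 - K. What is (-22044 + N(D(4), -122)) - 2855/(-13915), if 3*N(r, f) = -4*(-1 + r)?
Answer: -61347881/2783 ≈ -22044.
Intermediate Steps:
N(r, f) = 4/3 - 4*r/3 (N(r, f) = (-4*(-1 + r))/3 = (4 - 4*r)/3 = 4/3 - 4*r/3)
(-22044 + N(D(4), -122)) - 2855/(-13915) = (-22044 + (4/3 - 4*(5 - 1*4)/3)) - 2855/(-13915) = (-22044 + (4/3 - 4*(5 - 4)/3)) - 2855*(-1/13915) = (-22044 + (4/3 - 4/3*1)) + 571/2783 = (-22044 + (4/3 - 4/3)) + 571/2783 = (-22044 + 0) + 571/2783 = -22044 + 571/2783 = -61347881/2783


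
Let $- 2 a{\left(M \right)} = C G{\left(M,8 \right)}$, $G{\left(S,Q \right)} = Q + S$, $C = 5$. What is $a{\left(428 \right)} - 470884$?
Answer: $-471974$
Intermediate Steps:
$a{\left(M \right)} = -20 - \frac{5 M}{2}$ ($a{\left(M \right)} = - \frac{5 \left(8 + M\right)}{2} = - \frac{40 + 5 M}{2} = -20 - \frac{5 M}{2}$)
$a{\left(428 \right)} - 470884 = \left(-20 - 1070\right) - 470884 = -1090 - 470884 = -471974$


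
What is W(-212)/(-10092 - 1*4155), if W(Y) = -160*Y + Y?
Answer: -11236/4749 ≈ -2.3660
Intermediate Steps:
W(Y) = -159*Y
W(-212)/(-10092 - 1*4155) = (-159*(-212))/(-10092 - 1*4155) = 33708/(-10092 - 4155) = 33708/(-14247) = 33708*(-1/14247) = -11236/4749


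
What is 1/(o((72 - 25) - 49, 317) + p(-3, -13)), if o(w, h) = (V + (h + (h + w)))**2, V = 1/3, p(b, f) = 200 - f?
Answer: 9/3600526 ≈ 2.4996e-6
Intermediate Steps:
V = 1/3 ≈ 0.33333
o(w, h) = (1/3 + w + 2*h)**2 (o(w, h) = (1/3 + (h + (h + w)))**2 = (1/3 + (w + 2*h))**2 = (1/3 + w + 2*h)**2)
1/(o((72 - 25) - 49, 317) + p(-3, -13)) = 1/((1 + 3*((72 - 25) - 49) + 6*317)**2/9 + (200 - 1*(-13))) = 1/((1 + 3*(47 - 49) + 1902)**2/9 + (200 + 13)) = 1/((1 + 3*(-2) + 1902)**2/9 + 213) = 1/((1 - 6 + 1902)**2/9 + 213) = 1/((1/9)*1897**2 + 213) = 1/((1/9)*3598609 + 213) = 1/(3598609/9 + 213) = 1/(3600526/9) = 9/3600526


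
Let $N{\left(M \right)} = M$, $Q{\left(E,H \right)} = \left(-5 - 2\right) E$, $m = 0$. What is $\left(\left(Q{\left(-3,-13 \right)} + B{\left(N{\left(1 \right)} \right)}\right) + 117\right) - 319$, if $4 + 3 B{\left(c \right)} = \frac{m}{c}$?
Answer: $- \frac{547}{3} \approx -182.33$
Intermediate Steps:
$Q{\left(E,H \right)} = - 7 E$ ($Q{\left(E,H \right)} = \left(-5 - 2\right) E = - 7 E$)
$B{\left(c \right)} = - \frac{4}{3}$ ($B{\left(c \right)} = - \frac{4}{3} + \frac{0 \frac{1}{c}}{3} = - \frac{4}{3} + \frac{1}{3} \cdot 0 = - \frac{4}{3} + 0 = - \frac{4}{3}$)
$\left(\left(Q{\left(-3,-13 \right)} + B{\left(N{\left(1 \right)} \right)}\right) + 117\right) - 319 = \left(\left(\left(-7\right) \left(-3\right) - \frac{4}{3}\right) + 117\right) - 319 = \left(\left(21 - \frac{4}{3}\right) + 117\right) - 319 = \left(\frac{59}{3} + 117\right) - 319 = \frac{410}{3} - 319 = - \frac{547}{3}$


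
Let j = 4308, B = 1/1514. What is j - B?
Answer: 6522311/1514 ≈ 4308.0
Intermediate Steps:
B = 1/1514 ≈ 0.00066050
j - B = 4308 - 1*1/1514 = 4308 - 1/1514 = 6522311/1514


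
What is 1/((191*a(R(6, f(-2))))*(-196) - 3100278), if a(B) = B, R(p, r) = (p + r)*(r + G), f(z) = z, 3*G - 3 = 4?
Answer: -3/9450578 ≈ -3.1744e-7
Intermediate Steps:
G = 7/3 (G = 1 + (⅓)*4 = 1 + 4/3 = 7/3 ≈ 2.3333)
R(p, r) = (7/3 + r)*(p + r) (R(p, r) = (p + r)*(r + 7/3) = (p + r)*(7/3 + r) = (7/3 + r)*(p + r))
1/((191*a(R(6, f(-2))))*(-196) - 3100278) = 1/((191*((-2)² + (7/3)*6 + (7/3)*(-2) + 6*(-2)))*(-196) - 3100278) = 1/((191*(4 + 14 - 14/3 - 12))*(-196) - 3100278) = 1/((191*(4/3))*(-196) - 3100278) = 1/((764/3)*(-196) - 3100278) = 1/(-149744/3 - 3100278) = 1/(-9450578/3) = -3/9450578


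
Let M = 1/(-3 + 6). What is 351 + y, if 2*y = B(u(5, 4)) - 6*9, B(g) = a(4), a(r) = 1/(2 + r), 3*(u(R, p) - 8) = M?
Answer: 3889/12 ≈ 324.08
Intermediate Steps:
M = 1/3 ≈ 0.33333
u(R, p) = 73/9 (u(R, p) = 8 + (1/3)*(1/3) = 8 + 1/9 = 73/9)
B(g) = 1/6 (B(g) = 1/(2 + 4) = 1/6)
y = -323/12 (y = (1/6 - 6*9)/2 = (1/6 - 54)/2 = (1/2)*(-323/6) = -323/12 ≈ -26.917)
351 + y = 351 - 323/12 = 3889/12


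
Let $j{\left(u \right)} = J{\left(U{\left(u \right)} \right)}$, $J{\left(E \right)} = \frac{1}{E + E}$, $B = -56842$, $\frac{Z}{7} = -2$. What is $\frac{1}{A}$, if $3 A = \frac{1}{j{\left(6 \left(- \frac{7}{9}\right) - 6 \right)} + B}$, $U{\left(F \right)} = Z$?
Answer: $- \frac{4774731}{28} \approx -1.7053 \cdot 10^{5}$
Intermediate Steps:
$Z = -14$ ($Z = 7 \left(-2\right) = -14$)
$U{\left(F \right)} = -14$
$J{\left(E \right)} = \frac{1}{2 E}$
$j{\left(u \right)} = - \frac{1}{28}$ ($j{\left(u \right)} = \frac{1}{2 \left(-14\right)} = \frac{1}{2} \left(- \frac{1}{14}\right) = - \frac{1}{28}$)
$A = - \frac{28}{4774731}$ ($A = \frac{1}{3 \left(- \frac{1}{28} - 56842\right)} = \frac{1}{3 \left(- \frac{1591577}{28}\right)} = \frac{1}{3} \left(- \frac{28}{1591577}\right) = - \frac{28}{4774731} \approx -5.8642 \cdot 10^{-6}$)
$\frac{1}{A} = \frac{1}{- \frac{28}{4774731}} = - \frac{4774731}{28}$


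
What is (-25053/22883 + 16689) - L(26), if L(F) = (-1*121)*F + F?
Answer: 64752042/3269 ≈ 19808.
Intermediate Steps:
L(F) = -120*F (L(F) = -121*F + F = -120*F)
(-25053/22883 + 16689) - L(26) = (-25053/22883 + 16689) - (-120)*26 = (-25053*1/22883 + 16689) - 1*(-3120) = (-3579/3269 + 16689) + 3120 = 54552762/3269 + 3120 = 64752042/3269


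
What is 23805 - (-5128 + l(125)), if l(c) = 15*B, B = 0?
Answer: 28933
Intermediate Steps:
l(c) = 0 (l(c) = 15*0 = 0)
23805 - (-5128 + l(125)) = 23805 - (-5128 + 0) = 23805 - 1*(-5128) = 23805 + 5128 = 28933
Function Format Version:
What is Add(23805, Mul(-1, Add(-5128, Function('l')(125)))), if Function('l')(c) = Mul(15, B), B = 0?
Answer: 28933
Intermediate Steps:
Function('l')(c) = 0 (Function('l')(c) = Mul(15, 0) = 0)
Add(23805, Mul(-1, Add(-5128, Function('l')(125)))) = Add(23805, Mul(-1, Add(-5128, 0))) = Add(23805, Mul(-1, -5128)) = Add(23805, 5128) = 28933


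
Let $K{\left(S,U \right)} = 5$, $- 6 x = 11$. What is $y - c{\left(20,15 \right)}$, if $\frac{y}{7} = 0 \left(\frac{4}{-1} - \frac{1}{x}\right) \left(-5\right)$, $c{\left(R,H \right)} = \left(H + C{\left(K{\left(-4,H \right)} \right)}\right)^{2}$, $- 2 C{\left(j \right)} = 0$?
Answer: $-225$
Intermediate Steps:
$x = - \frac{11}{6}$ ($x = \left(- \frac{1}{6}\right) 11 = - \frac{11}{6} \approx -1.8333$)
$C{\left(j \right)} = 0$ ($C{\left(j \right)} = \left(- \frac{1}{2}\right) 0 = 0$)
$c{\left(R,H \right)} = H^{2}$ ($c{\left(R,H \right)} = \left(H + 0\right)^{2} = H^{2}$)
$y = 0$ ($y = 7 \cdot 0 \left(\frac{4}{-1} - \frac{1}{- \frac{11}{6}}\right) \left(-5\right) = 7 \cdot 0 \left(4 \left(-1\right) - - \frac{6}{11}\right) \left(-5\right) = 7 \cdot 0 \left(-4 + \frac{6}{11}\right) \left(-5\right) = 7 \cdot 0 \left(- \frac{38}{11}\right) \left(-5\right) = 7 \cdot 0 \left(-5\right) = 7 \cdot 0 = 0$)
$y - c{\left(20,15 \right)} = 0 - 15^{2} = 0 - 225 = -225$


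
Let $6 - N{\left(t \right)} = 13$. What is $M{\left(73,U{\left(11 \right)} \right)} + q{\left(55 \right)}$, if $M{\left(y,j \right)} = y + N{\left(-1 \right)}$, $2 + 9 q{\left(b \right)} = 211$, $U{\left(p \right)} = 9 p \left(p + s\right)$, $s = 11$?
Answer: $\frac{803}{9} \approx 89.222$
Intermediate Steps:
$U{\left(p \right)} = 9 p \left(11 + p\right)$ ($U{\left(p \right)} = 9 p \left(p + 11\right) = 9 p \left(11 + p\right)$)
$N{\left(t \right)} = -7$ ($N{\left(t \right)} = 6 - 13 = -7$)
$q{\left(b \right)} = \frac{209}{9}$ ($q{\left(b \right)} = - \frac{2}{9} + \frac{1}{9} \cdot 211 = - \frac{2}{9} + \frac{211}{9} = \frac{209}{9}$)
$M{\left(y,j \right)} = -7 + y$ ($M{\left(y,j \right)} = y - 7 = -7 + y$)
$M{\left(73,U{\left(11 \right)} \right)} + q{\left(55 \right)} = \left(-7 + 73\right) + \frac{209}{9} = 66 + \frac{209}{9} = \frac{803}{9}$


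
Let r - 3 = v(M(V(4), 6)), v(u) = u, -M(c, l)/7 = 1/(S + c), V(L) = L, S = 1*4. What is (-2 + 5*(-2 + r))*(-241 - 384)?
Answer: 6875/8 ≈ 859.38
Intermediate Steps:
S = 4
M(c, l) = -7/(4 + c)
r = 17/8 (r = 3 - 7/(4 + 4) = 3 - 7/8 = 17/8 ≈ 2.1250)
(-2 + 5*(-2 + r))*(-241 - 384) = (-2 + 5*(-2 + 17/8))*(-241 - 384) = (-2 + 5*(⅛))*(-625) = (-2 + 5/8)*(-625) = -11/8*(-625) = 6875/8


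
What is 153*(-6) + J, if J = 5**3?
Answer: -793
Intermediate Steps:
J = 125
153*(-6) + J = 153*(-6) + 125 = -918 + 125 = -793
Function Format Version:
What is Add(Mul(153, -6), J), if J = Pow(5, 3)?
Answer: -793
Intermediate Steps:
J = 125
Add(Mul(153, -6), J) = Add(Mul(153, -6), 125) = Add(-918, 125) = -793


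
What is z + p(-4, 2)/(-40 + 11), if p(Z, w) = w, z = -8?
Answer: -234/29 ≈ -8.0690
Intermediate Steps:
z + p(-4, 2)/(-40 + 11) = -8 + 2/(-40 + 11) = -8 + 2/(-29) = -8 - 1/29*2 = -8 - 2/29 = -234/29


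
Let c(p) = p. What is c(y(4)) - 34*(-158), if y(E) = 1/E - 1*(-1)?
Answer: 21493/4 ≈ 5373.3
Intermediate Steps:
y(E) = 1 + 1/E (y(E) = 1/E + 1 = 1 + 1/E)
c(y(4)) - 34*(-158) = (1 + 4)/4 - 34*(-158) = (1/4)*5 + 5372 = 5/4 + 5372 = 21493/4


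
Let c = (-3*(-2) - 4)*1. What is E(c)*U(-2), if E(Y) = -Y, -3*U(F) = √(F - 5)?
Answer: 2*I*√7/3 ≈ 1.7638*I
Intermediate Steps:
U(F) = -√(-5 + F)/3 (U(F) = -√(F - 5)/3 = -√(-5 + F)/3)
c = 2 (c = (6 - 4)*1 = 2*1 = 2)
E(c)*U(-2) = (-1*2)*(-√(-5 - 2)/3) = -(-2)*√(-7)/3 = -(-2)*I*√7/3 = 2*I*√7/3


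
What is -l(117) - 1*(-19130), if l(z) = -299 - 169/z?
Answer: 174874/9 ≈ 19430.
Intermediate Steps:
l(z) = -299 - 169/z
-l(117) - 1*(-19130) = -(-299 - 169/117) - 1*(-19130) = -(-299 - 169*1/117) + 19130 = -(-299 - 13/9) + 19130 = -1*(-2704/9) + 19130 = 2704/9 + 19130 = 174874/9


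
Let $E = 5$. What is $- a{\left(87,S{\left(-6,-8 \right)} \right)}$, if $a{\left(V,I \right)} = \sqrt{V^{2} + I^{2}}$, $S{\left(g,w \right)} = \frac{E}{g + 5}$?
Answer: $- \sqrt{7594} \approx -87.144$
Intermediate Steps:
$S{\left(g,w \right)} = \frac{5}{5 + g}$ ($S{\left(g,w \right)} = \frac{5}{g + 5} = \frac{5}{5 + g}$)
$a{\left(V,I \right)} = \sqrt{I^{2} + V^{2}}$
$- a{\left(87,S{\left(-6,-8 \right)} \right)} = - \sqrt{\left(\frac{5}{5 - 6}\right)^{2} + 87^{2}} = - \sqrt{\left(\frac{5}{-1}\right)^{2} + 7569} = - \sqrt{\left(5 \left(-1\right)\right)^{2} + 7569} = - \sqrt{\left(-5\right)^{2} + 7569} = - \sqrt{25 + 7569} = - \sqrt{7594}$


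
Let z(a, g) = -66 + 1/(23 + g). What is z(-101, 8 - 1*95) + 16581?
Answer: 1056959/64 ≈ 16515.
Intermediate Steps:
z(-101, 8 - 1*95) + 16581 = (-1517 - 66*(8 - 1*95))/(23 + (8 - 1*95)) + 16581 = (-1517 - 66*(8 - 95))/(23 + (8 - 95)) + 16581 = (-1517 - 66*(-87))/(23 - 87) + 16581 = (-1517 + 5742)/(-64) + 16581 = -1/64*4225 + 16581 = -4225/64 + 16581 = 1056959/64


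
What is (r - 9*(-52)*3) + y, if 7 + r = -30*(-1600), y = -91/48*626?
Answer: 1157045/24 ≈ 48210.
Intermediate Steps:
y = -28483/24 (y = -91*1/48*626 = -91/48*626 = -28483/24 ≈ -1186.8)
r = 47993 (r = -7 - 30*(-1600) = -7 + 48000 = 47993)
(r - 9*(-52)*3) + y = (47993 - 9*(-52)*3) - 28483/24 = (47993 + 468*3) - 28483/24 = (47993 + 1404) - 28483/24 = 49397 - 28483/24 = 1157045/24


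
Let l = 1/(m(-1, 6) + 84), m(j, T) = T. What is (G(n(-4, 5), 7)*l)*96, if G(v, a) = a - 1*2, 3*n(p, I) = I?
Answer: 16/3 ≈ 5.3333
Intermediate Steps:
n(p, I) = I/3
G(v, a) = -2 + a (G(v, a) = a - 2 = -2 + a)
l = 1/90 (l = 1/(6 + 84) = 1/90 ≈ 0.011111)
(G(n(-4, 5), 7)*l)*96 = ((-2 + 7)*(1/90))*96 = (5*(1/90))*96 = (1/18)*96 = 16/3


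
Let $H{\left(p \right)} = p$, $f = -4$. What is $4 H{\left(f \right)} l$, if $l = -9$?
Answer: $144$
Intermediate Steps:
$4 H{\left(f \right)} l = 4 \left(-4\right) \left(-9\right) = \left(-16\right) \left(-9\right) = 144$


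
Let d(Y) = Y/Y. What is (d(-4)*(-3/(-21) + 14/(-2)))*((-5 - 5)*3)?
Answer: 1440/7 ≈ 205.71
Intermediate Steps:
d(Y) = 1
(d(-4)*(-3/(-21) + 14/(-2)))*((-5 - 5)*3) = (1*(-3/(-21) + 14/(-2)))*((-5 - 5)*3) = (1*(-3*(-1/21) + 14*(-½)))*(-10*3) = (1*(⅐ - 7))*(-30) = (1*(-48/7))*(-30) = -48/7*(-30) = 1440/7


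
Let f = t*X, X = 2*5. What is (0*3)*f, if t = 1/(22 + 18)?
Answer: 0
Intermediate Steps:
X = 10
t = 1/40 ≈ 0.025000
f = 1/4 (f = (1/40)*10 = 1/4 ≈ 0.25000)
(0*3)*f = (0*3)*(1/4) = 0*(1/4) = 0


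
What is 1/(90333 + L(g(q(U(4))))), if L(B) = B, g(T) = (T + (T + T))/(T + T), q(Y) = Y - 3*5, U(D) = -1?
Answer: 2/180669 ≈ 1.1070e-5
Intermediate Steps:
q(Y) = -15 + Y (q(Y) = Y - 15 = -15 + Y)
g(T) = 3/2 (g(T) = (T + 2*T)/((2*T)) = (3*T)*(1/(2*T)) = 3/2)
1/(90333 + L(g(q(U(4))))) = 1/(90333 + 3/2) = 1/(180669/2) = 2/180669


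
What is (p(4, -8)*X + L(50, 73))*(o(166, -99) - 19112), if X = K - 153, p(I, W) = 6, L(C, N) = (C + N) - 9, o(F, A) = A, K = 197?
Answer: -7261758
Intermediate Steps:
L(C, N) = -9 + C + N
X = 44 (X = 197 - 153 = 44)
(p(4, -8)*X + L(50, 73))*(o(166, -99) - 19112) = (6*44 + (-9 + 50 + 73))*(-99 - 19112) = (264 + 114)*(-19211) = 378*(-19211) = -7261758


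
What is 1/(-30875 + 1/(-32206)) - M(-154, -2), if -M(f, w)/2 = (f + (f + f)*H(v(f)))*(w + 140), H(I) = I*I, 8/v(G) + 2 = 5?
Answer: -643356385683878/994360251 ≈ -6.4701e+5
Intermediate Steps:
v(G) = 8/3 (v(G) = 8/(-2 + 5) = 8/3)
H(I) = I**2
M(f, w) = -274*f*(140 + w)/9 (M(f, w) = -2*(f + (f + f)*(8/3)**2)*(w + 140) = -2*(f + (2*f)*(64/9))*(140 + w) = -2*(f + 128*f/9)*(140 + w) = -2*137*f/9*(140 + w) = -274*f*(140 + w)/9)
1/(-30875 + 1/(-32206)) - M(-154, -2) = 1/(-30875 + 1/(-32206)) - (-274)*(-154)*(140 - 2)/9 = 1/(-30875 - 1/32206) - (-274)*(-154)*138/9 = 1/(-994360251/32206) - 1*1941016/3 = -32206/994360251 - 1941016/3 = -643356385683878/994360251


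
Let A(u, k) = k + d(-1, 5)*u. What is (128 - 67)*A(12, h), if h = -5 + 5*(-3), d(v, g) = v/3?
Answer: -1464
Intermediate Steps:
d(v, g) = v/3 (d(v, g) = v*(1/3) = v/3)
h = -20 (h = -5 - 15 = -20)
A(u, k) = k - u/3 (A(u, k) = k + ((1/3)*(-1))*u = k - u/3)
(128 - 67)*A(12, h) = (128 - 67)*(-20 - 1/3*12) = 61*(-20 - 4) = 61*(-24) = -1464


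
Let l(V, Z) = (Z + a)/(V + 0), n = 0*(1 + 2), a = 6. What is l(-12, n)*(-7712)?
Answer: 3856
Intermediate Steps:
n = 0 (n = 0*3 = 0)
l(V, Z) = (6 + Z)/V (l(V, Z) = (Z + 6)/(V + 0) = (6 + Z)/V)
l(-12, n)*(-7712) = ((6 + 0)/(-12))*(-7712) = -1/12*6*(-7712) = -½*(-7712) = 3856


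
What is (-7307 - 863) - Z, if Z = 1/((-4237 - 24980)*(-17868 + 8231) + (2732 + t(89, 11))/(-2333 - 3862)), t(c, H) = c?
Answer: -2035836076281425/249184342262 ≈ -8170.0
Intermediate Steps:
Z = 885/249184342262 (Z = 1/((-4237 - 24980)*(-17868 + 8231) + (2732 + 89)/(-2333 - 3862)) = 1/(-29217*(-9637) + 2821/(-6195)) = 1/(281564229 + 2821*(-1/6195)) = 1/(281564229 - 403/885) = 1/(249184342262/885) = 885/249184342262 ≈ 3.5516e-9)
(-7307 - 863) - Z = (-7307 - 863) - 1*885/249184342262 = -8170 - 885/249184342262 = -2035836076281425/249184342262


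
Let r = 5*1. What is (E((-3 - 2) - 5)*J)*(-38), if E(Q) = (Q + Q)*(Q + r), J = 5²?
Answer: -95000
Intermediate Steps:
r = 5
J = 25
E(Q) = 2*Q*(5 + Q) (E(Q) = (Q + Q)*(Q + 5) = (2*Q)*(5 + Q) = 2*Q*(5 + Q))
(E((-3 - 2) - 5)*J)*(-38) = ((2*((-3 - 2) - 5)*(5 + ((-3 - 2) - 5)))*25)*(-38) = ((2*(-5 - 5)*(5 + (-5 - 5)))*25)*(-38) = ((2*(-10)*(5 - 10))*25)*(-38) = ((2*(-10)*(-5))*25)*(-38) = (100*25)*(-38) = 2500*(-38) = -95000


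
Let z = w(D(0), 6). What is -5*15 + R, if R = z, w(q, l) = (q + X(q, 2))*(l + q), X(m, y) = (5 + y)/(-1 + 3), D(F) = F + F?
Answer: -54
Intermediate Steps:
D(F) = 2*F
X(m, y) = 5/2 + y/2 (X(m, y) = (5 + y)/2 = (5 + y)*(1/2) = 5/2 + y/2)
w(q, l) = (7/2 + q)*(l + q) (w(q, l) = (q + (5/2 + (1/2)*2))*(l + q) = (q + (5/2 + 1))*(l + q) = (q + 7/2)*(l + q) = (7/2 + q)*(l + q))
z = 21 (z = (2*0)**2 + (7/2)*6 + 7*(2*0)/2 + 6*(2*0) = 0**2 + 21 + (7/2)*0 + 6*0 = 0 + 21 + 0 + 0 = 21)
R = 21
-5*15 + R = -5*15 + 21 = -75 + 21 = -54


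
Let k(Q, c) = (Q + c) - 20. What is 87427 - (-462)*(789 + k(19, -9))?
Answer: 447325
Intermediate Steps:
k(Q, c) = -20 + Q + c
87427 - (-462)*(789 + k(19, -9)) = 87427 - (-462)*(789 + (-20 + 19 - 9)) = 87427 - (-462)*(789 - 10) = 87427 - (-462)*779 = 87427 - 1*(-359898) = 87427 + 359898 = 447325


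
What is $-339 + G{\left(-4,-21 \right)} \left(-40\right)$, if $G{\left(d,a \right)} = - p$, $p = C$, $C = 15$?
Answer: $261$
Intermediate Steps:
$p = 15$
$G{\left(d,a \right)} = -15$ ($G{\left(d,a \right)} = \left(-1\right) 15 = -15$)
$-339 + G{\left(-4,-21 \right)} \left(-40\right) = -339 - -600 = -339 + 600 = 261$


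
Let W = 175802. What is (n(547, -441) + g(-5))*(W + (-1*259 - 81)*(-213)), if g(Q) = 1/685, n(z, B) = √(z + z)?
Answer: 248222/685 + 248222*√1094 ≈ 8.2105e+6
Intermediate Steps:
n(z, B) = √2*√z (n(z, B) = √(2*z) = √2*√z)
g(Q) = 1/685
(n(547, -441) + g(-5))*(W + (-1*259 - 81)*(-213)) = (√2*√547 + 1/685)*(175802 + (-1*259 - 81)*(-213)) = (√1094 + 1/685)*(175802 + (-259 - 81)*(-213)) = (1/685 + √1094)*(175802 - 340*(-213)) = (1/685 + √1094)*(175802 + 72420) = (1/685 + √1094)*248222 = 248222/685 + 248222*√1094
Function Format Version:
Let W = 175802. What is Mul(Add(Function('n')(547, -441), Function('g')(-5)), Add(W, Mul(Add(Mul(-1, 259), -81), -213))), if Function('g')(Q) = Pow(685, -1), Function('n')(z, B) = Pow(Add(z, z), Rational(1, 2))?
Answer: Add(Rational(248222, 685), Mul(248222, Pow(1094, Rational(1, 2)))) ≈ 8.2105e+6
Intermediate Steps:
Function('n')(z, B) = Mul(Pow(2, Rational(1, 2)), Pow(z, Rational(1, 2))) (Function('n')(z, B) = Pow(Mul(2, z), Rational(1, 2)) = Mul(Pow(2, Rational(1, 2)), Pow(z, Rational(1, 2))))
Function('g')(Q) = Rational(1, 685)
Mul(Add(Function('n')(547, -441), Function('g')(-5)), Add(W, Mul(Add(Mul(-1, 259), -81), -213))) = Mul(Add(Mul(Pow(2, Rational(1, 2)), Pow(547, Rational(1, 2))), Rational(1, 685)), Add(175802, Mul(Add(Mul(-1, 259), -81), -213))) = Mul(Add(Pow(1094, Rational(1, 2)), Rational(1, 685)), Add(175802, Mul(Add(-259, -81), -213))) = Mul(Add(Rational(1, 685), Pow(1094, Rational(1, 2))), Add(175802, Mul(-340, -213))) = Mul(Add(Rational(1, 685), Pow(1094, Rational(1, 2))), Add(175802, 72420)) = Mul(Add(Rational(1, 685), Pow(1094, Rational(1, 2))), 248222) = Add(Rational(248222, 685), Mul(248222, Pow(1094, Rational(1, 2))))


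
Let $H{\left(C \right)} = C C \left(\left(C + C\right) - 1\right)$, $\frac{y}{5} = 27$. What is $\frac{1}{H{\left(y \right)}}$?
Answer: $\frac{1}{4902525} \approx 2.0398 \cdot 10^{-7}$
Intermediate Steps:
$y = 135$ ($y = 5 \cdot 27 = 135$)
$H{\left(C \right)} = C^{2} \left(-1 + 2 C\right)$ ($H{\left(C \right)} = C^{2} \left(2 C - 1\right) = C^{2} \left(-1 + 2 C\right)$)
$\frac{1}{H{\left(y \right)}} = \frac{1}{135^{2} \left(-1 + 2 \cdot 135\right)} = \frac{1}{18225 \left(-1 + 270\right)} = \frac{1}{18225 \cdot 269} = \frac{1}{4902525}$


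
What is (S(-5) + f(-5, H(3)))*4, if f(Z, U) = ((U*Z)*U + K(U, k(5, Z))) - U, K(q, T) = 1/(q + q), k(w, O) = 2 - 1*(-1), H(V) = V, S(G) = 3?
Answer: -538/3 ≈ -179.33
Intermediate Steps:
k(w, O) = 3 (k(w, O) = 2 + 1 = 3)
K(q, T) = 1/(2*q)
f(Z, U) = 1/(2*U) - U + Z*U**2 (f(Z, U) = ((U*Z)*U + 1/(2*U)) - U = (Z*U**2 + 1/(2*U)) - U = (1/(2*U) + Z*U**2) - U = 1/(2*U) - U + Z*U**2)
(S(-5) + f(-5, H(3)))*4 = (3 + ((1/2)/3 - 1*3 - 5*3**2))*4 = (3 + ((1/2)*(1/3) - 3 - 5*9))*4 = (3 + (1/6 - 3 - 45))*4 = (3 - 287/6)*4 = -269/6*4 = -538/3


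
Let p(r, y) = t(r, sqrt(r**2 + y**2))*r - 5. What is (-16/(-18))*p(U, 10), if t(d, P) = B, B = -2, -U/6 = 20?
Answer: 1880/9 ≈ 208.89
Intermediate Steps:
U = -120 (U = -6*20 = -120)
t(d, P) = -2
p(r, y) = -5 - 2*r (p(r, y) = -2*r - 5 = -5 - 2*r)
(-16/(-18))*p(U, 10) = (-16/(-18))*(-5 - 2*(-120)) = (-16*(-1/18))*(-5 + 240) = (8/9)*235 = 1880/9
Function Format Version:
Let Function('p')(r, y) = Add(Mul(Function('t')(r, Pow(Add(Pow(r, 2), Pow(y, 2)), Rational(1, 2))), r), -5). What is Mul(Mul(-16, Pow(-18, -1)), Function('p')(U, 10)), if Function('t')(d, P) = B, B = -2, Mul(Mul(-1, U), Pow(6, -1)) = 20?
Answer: Rational(1880, 9) ≈ 208.89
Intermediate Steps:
U = -120 (U = Mul(-6, 20) = -120)
Function('t')(d, P) = -2
Function('p')(r, y) = Add(-5, Mul(-2, r)) (Function('p')(r, y) = Add(Mul(-2, r), -5) = Add(-5, Mul(-2, r)))
Mul(Mul(-16, Pow(-18, -1)), Function('p')(U, 10)) = Mul(Mul(-16, Pow(-18, -1)), Add(-5, Mul(-2, -120))) = Mul(Mul(-16, Rational(-1, 18)), Add(-5, 240)) = Mul(Rational(8, 9), 235) = Rational(1880, 9)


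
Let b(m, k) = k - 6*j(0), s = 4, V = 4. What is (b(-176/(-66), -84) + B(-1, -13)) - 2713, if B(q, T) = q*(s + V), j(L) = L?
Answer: -2805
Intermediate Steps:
B(q, T) = 8*q (B(q, T) = q*(4 + 4) = q*8 = 8*q)
b(m, k) = k (b(m, k) = k - 6*0 = k + 0 = k)
(b(-176/(-66), -84) + B(-1, -13)) - 2713 = (-84 + 8*(-1)) - 2713 = (-84 - 8) - 2713 = -92 - 2713 = -2805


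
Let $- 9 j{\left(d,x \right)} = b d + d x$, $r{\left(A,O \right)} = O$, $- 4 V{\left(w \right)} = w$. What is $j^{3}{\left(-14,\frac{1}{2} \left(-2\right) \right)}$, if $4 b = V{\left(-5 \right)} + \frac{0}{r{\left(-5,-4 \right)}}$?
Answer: $- \frac{456533}{373248} \approx -1.2231$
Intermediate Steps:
$V{\left(w \right)} = - \frac{w}{4}$
$b = \frac{5}{16}$ ($b = \frac{\left(- \frac{1}{4}\right) \left(-5\right) + \frac{0}{-4}}{4} = \frac{\frac{5}{4} + 0 \left(- \frac{1}{4}\right)}{4} = \frac{\frac{5}{4} + 0}{4} = \frac{1}{4} \cdot \frac{5}{4} = \frac{5}{16} \approx 0.3125$)
$j{\left(d,x \right)} = - \frac{5 d}{144} - \frac{d x}{9}$ ($j{\left(d,x \right)} = - \frac{\frac{5 d}{16} + d x}{9} = - \frac{5 d}{144} - \frac{d x}{9}$)
$j^{3}{\left(-14,\frac{1}{2} \left(-2\right) \right)} = \left(\left(- \frac{1}{144}\right) \left(-14\right) \left(5 + 16 \cdot \frac{1}{2} \left(-2\right)\right)\right)^{3} = \left(\left(- \frac{1}{144}\right) \left(-14\right) \left(5 + 16 \left(-1\right)\right)\right)^{3} = \left(\left(- \frac{1}{144}\right) \left(-14\right) \left(5 - 16\right)\right)^{3} = \left(\left(- \frac{1}{144}\right) \left(-14\right) \left(-11\right)\right)^{3} = \left(- \frac{77}{72}\right)^{3} = - \frac{456533}{373248}$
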